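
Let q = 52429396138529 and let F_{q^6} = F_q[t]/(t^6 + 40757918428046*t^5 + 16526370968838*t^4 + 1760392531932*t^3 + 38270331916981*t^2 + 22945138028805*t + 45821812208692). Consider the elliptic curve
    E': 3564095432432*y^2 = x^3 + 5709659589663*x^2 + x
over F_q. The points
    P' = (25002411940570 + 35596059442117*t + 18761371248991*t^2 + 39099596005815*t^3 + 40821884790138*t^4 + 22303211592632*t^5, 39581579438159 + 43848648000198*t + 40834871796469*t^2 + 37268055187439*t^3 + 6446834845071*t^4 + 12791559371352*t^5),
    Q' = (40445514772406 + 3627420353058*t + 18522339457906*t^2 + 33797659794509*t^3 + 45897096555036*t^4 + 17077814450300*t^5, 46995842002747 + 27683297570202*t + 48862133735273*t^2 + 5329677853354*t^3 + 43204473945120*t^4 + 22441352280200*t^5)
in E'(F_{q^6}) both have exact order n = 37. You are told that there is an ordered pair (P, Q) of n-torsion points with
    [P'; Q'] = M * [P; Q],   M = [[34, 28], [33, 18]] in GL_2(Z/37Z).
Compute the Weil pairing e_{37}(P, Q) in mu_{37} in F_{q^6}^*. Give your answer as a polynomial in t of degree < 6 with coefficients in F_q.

1529752690327 + 50011467575707*t + 49486354240953*t^2 + 28018366237529*t^3 + 36830698629293*t^4 + 47853442888500*t^5

e_{37} is bilinear + alternating on E[37], so e_{37}(34*P + 28*Q, 33*P + 18*Q) = e_{37}(P,Q)^(34*18-28*33).
det M = 34*18 - 28*33 = -312 = 21 (mod 37); 21^{-1} = 30 (mod 37).
(x,y)|->(7013349691409x+45429446098039,7013349691409y) sends E' to y^2=x^3+15924340815114*x+9256615083721.
Miller loop for e_{37} over F_{52429396138529^6}: bits of 37 = 100101; 5 double steps + 2 add steps, l/v at each.
Miller gives e_{37}(P',Q') = 4427473881350 + 5435059475271*t + 10915998780026*t^2 + 23368714784919*t^3 + 7188599456054*t^4 + 6637647098521*t^5 in F_{52429396138529^6}.
Raise to 30: e(P,Q) = 1529752690327 + 50011467575707*t + 49486354240953*t^2 + 28018366237529*t^3 + 36830698629293*t^4 + 47853442888500*t^5 in mu_{37}.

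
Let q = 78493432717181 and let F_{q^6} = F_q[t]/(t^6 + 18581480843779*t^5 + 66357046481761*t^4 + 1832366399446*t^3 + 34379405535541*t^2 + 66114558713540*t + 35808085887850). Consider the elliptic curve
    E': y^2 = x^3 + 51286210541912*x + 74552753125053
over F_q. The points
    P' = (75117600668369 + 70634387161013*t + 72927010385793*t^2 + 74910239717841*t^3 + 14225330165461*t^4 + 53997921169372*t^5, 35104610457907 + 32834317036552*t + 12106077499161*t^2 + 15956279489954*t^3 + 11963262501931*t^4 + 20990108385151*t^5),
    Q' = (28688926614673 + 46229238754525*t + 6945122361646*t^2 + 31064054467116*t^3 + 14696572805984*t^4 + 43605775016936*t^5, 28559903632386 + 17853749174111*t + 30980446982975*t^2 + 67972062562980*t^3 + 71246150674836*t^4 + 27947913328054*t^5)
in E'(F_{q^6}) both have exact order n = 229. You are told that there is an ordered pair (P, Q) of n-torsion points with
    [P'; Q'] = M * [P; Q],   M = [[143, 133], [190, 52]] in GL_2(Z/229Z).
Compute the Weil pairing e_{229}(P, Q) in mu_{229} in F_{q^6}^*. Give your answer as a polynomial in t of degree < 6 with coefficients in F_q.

22887304067104 + 11827352875476*t + 64369252724094*t^2 + 66548923328061*t^3 + 52208023489669*t^4 + 66758914049655*t^5

Since e_{229}(P,P)=e_{229}(Q,Q)=1 and e_{229}(Q,P)=e_{229}(P,Q)^{-1}, expanding e_{229}(143*P + 133*Q,190*P + 52*Q) leaves e(P,Q)^det(M).
Hence e(P,Q) = e(P',Q')^{90} where 90 = 28^{-1} mod 229.
Build f_{229,P'} and f_{229,Q'} via the 8-bit ladder of 229=11100101_2; evaluate at shifted divisors; quotient in F_{78493432717181^6}.
Miller gives e_{229}(P',Q') = 21266739473331 + 48142634972112*t + 1804051001828*t^2 + 23753363180364*t^3 + 61508317122232*t^4 + 5250559884404*t^5 in F_{78493432717181^6}.
Hence e(P,Q) = 22887304067104 + 11827352875476*t + 64369252724094*t^2 + 66548923328061*t^3 + 52208023489669*t^4 + 66758914049655*t^5 in F_{78493432717181^6}^*.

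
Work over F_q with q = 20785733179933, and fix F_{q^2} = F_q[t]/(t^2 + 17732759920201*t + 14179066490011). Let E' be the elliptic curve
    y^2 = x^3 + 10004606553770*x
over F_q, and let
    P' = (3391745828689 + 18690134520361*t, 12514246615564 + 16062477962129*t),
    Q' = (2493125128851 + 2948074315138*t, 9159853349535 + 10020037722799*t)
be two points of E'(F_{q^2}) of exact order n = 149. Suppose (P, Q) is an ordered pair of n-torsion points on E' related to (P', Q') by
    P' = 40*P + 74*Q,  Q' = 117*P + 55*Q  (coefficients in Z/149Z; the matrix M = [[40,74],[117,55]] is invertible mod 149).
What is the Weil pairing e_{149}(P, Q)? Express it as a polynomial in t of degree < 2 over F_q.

11731264327726 + 18844985390072*t

Alternating bilinearity on E[149] (values in mu_{149} in F_{20785733179933^2}) gives e(P',Q') = e(P,Q)^det(M).
40*55 - 74*117 = -6458; reduced mod 149: det = 98, inverse 111.
Run Miller on y^2=x^3+10004606553770*x over F_{20785733179933}: ladder 10010101 (8 bits); e = f_P(D_Q)/f_Q(D_P).
f_P(D_Q)/f_Q(D_P) = 7185720312116 + 8345682428733*t.
Raise to 111: e(P,Q) = 11731264327726 + 18844985390072*t in mu_{149}.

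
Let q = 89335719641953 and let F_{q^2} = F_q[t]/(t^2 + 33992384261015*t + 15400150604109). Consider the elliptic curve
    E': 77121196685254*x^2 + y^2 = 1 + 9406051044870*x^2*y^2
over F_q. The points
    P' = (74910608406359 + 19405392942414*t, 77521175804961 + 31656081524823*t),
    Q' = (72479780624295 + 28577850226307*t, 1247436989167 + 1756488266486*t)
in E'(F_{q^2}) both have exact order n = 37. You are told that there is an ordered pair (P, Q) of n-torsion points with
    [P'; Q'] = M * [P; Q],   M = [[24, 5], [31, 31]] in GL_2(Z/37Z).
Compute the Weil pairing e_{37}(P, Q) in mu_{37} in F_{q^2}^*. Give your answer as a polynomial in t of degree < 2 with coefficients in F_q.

48875717583614 + 36043074225297*t

Since e_{37}(P,P)=e_{37}(Q,Q)=1 and e_{37}(Q,P)=e_{37}(P,Q)^{-1}, expanding e_{37}(24*P + 5*Q,31*P + 31*Q) leaves e(P,Q)^det(M).
So e_{37}(P,Q) = e_{37}(P',Q')^{12}, since 34*12 = 1 mod 37.
Map (x,y)_Ed via u=(1+y)/(1-y), v=(1+y)/((1-y)x) to Montgomery A=26187317168111,B=81394932287274; then to (a',b')=(67120716629839,41787526525209).
n = 37 = (100101)_2 (6 bits, wt 3); accumulate f_{37,P'}(Q'+S)/f_{37,P'}(S) along the 5-step ladder.
So e_{37}(P',Q') = 53463201587220 + 6664708455250*t.
Thus e_{37}(P,Q) = 48875717583614 + 36043074225297*t.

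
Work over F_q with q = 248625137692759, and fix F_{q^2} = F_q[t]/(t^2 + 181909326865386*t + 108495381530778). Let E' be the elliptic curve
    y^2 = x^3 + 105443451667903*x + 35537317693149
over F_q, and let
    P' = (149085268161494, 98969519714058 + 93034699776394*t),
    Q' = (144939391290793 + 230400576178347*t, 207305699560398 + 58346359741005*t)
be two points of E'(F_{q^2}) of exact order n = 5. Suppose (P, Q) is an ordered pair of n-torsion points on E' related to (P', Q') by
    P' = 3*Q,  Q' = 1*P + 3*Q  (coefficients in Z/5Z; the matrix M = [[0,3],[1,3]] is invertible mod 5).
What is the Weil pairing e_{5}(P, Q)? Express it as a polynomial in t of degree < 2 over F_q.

67072034296365 + 39512307131400*t

The 5-Weil pairing on E[5] over F_{248625137692759} is alternating-bilinear: e_{5}(P',Q') = e_{5}(P,Q)^det(M).
0*3 - 3*1 = -3; reduced mod 5: det = 2, inverse 3.
Miller loop for e_{5} over F_{248625137692759^2}: bits of 5 = 101; 2 double steps + 1 add steps, l/v at each.
Miller gives e_{5}(P',Q') = 39927921080431 + 43644092474524*t in F_{248625137692759^2}.
Finally e_{5}(P,Q) = 67072034296365 + 39512307131400*t.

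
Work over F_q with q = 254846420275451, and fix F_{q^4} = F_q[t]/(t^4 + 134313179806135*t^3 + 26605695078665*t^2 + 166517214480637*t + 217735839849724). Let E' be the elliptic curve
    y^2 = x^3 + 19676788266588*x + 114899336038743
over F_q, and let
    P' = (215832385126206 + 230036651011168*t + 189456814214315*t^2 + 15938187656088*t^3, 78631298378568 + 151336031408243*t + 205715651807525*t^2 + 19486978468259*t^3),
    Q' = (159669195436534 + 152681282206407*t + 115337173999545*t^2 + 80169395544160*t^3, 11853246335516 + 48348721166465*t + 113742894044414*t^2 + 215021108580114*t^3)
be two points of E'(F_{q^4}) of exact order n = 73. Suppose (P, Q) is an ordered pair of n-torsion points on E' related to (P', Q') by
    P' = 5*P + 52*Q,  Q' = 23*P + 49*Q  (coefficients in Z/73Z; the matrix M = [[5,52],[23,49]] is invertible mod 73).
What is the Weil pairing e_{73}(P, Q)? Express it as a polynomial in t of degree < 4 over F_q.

130910667717463 + 179789117114597*t + 112341647384320*t^2 + 13278634606707*t^3

The 73-Weil pairing on E[73] over F_{254846420275451} is alternating-bilinear: e_{73}(P',Q') = e_{73}(P,Q)^det(M).
det(M) mod 73 = 71; its inverse in (Z/73)^* is 36 (check: 71*36 mod 73 = 1).
n = 73 = (1001001)_2 (7 bits, wt 3); accumulate f_{73,P'}(Q'+S)/f_{73,P'}(S) along the 6-step ladder.
e_{73}(P',Q') = 245250001165574 + 48130823523854*t + 121309332029166*t^2 + 15076020339190*t^3.
e_{73}(P,Q) = (245250001165574 + 48130823523854*t + 121309332029166*t^2 + 15076020339190*t^3)^{36} = 130910667717463 + 179789117114597*t + 112341647384320*t^2 + 13278634606707*t^3.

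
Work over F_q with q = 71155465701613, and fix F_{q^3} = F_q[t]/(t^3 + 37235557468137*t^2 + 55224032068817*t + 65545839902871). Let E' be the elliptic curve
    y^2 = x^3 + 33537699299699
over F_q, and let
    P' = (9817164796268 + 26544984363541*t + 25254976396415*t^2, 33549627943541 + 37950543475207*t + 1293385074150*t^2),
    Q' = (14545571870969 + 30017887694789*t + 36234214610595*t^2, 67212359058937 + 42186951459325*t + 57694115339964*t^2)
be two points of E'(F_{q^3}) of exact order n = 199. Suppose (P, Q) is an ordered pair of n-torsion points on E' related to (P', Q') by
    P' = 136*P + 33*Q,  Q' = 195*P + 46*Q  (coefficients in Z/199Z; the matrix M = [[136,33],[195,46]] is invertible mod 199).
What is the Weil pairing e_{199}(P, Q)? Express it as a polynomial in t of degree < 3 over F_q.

Since e_{199}(P,P)=e_{199}(Q,Q)=1 and e_{199}(Q,P)=e_{199}(P,Q)^{-1}, expanding e_{199}(136*P + 33*Q,195*P + 46*Q) leaves e(P,Q)^det(M).
det M = 136*46 - 33*195 = -179 = 20 (mod 199); 20^{-1} = 10 (mod 199).
n = 199 = (11000111)_2 (8 bits, wt 5); accumulate f_{199,P'}(Q'+S)/f_{199,P'}(S) along the 7-step ladder.
f_P(D_Q)/f_Q(D_P) = 47913518693780 + 64016305481312*t + 18573810735273*t^2.
(47913518693780 + 64016305481312*t + 18573810735273*t^2)^{10} mod (71155465701613,f) = 3416253025118 + 43939063119738*t + 19445368207441*t^2.

3416253025118 + 43939063119738*t + 19445368207441*t^2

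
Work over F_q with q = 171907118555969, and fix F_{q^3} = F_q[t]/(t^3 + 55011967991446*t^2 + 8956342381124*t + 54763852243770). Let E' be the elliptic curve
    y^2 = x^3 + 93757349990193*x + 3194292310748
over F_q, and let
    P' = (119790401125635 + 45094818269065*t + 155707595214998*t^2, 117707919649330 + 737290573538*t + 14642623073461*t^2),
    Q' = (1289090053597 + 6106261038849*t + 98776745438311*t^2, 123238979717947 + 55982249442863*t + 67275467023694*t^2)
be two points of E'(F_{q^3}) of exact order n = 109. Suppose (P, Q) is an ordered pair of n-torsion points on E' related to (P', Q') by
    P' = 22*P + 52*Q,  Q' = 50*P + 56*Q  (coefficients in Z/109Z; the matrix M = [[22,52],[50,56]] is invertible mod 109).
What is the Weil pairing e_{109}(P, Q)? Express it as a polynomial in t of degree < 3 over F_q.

29665259744917 + 39049170195055*t + 83166725914881*t^2

e_{109} is bilinear + alternating on E[109], so e_{109}(22*P + 52*Q, 50*P + 56*Q) = e_{109}(P,Q)^(22*56-52*50).
Inverting 49 mod 109: 89. Thus e_{109}(P,Q) = e(P',Q')^{89}.
Run Miller on y^2=x^3+93757349990193*x+3194292310748 over F_{171907118555969}: ladder 1101101 (7 bits); e = f_P(D_Q)/f_Q(D_P).
The quotient is 124120061841665 + 82378819242691*t + 62654465549475*t^2.
Hence e(P,Q) = 29665259744917 + 39049170195055*t + 83166725914881*t^2 in F_{171907118555969^3}^*.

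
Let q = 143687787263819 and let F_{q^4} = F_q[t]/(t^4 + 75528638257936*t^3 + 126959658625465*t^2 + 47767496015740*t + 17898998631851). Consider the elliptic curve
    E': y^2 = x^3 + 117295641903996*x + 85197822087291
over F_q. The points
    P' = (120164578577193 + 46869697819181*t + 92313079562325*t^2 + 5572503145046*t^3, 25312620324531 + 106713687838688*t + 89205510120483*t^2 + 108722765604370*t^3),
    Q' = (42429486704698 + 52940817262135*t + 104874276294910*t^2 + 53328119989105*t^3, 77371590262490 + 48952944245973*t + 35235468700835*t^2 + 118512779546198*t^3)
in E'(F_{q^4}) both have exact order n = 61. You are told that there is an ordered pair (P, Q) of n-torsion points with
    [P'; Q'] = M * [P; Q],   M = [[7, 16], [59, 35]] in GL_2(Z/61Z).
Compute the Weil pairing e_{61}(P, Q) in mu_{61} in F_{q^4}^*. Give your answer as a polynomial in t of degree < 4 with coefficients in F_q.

81218614332544 + 106982065879287*t + 77402049074991*t^2 + 129259009442973*t^3

e_{61} is bilinear + alternating on E[61], so e_{61}(7*P + 16*Q, 59*P + 35*Q) = e_{61}(P,Q)^(7*35-16*59).
7*35 - 16*59 = -699; reduced mod 61: det = 33, inverse 37.
Double-and-add over 111101: 6-1 doublings, 5-1 additions; each step l_{T,T}/v_{2T} or l_{T,P'}/v at Q'+S for random S.
Miller gives e_{61}(P',Q') = 8492213662283 + 75686428617680*t + 69796446017278*t^2 + 3765826585997*t^3 in F_{143687787263819^4}.
Hence e(P,Q) = 81218614332544 + 106982065879287*t + 77402049074991*t^2 + 129259009442973*t^3 in F_{143687787263819^4}^*.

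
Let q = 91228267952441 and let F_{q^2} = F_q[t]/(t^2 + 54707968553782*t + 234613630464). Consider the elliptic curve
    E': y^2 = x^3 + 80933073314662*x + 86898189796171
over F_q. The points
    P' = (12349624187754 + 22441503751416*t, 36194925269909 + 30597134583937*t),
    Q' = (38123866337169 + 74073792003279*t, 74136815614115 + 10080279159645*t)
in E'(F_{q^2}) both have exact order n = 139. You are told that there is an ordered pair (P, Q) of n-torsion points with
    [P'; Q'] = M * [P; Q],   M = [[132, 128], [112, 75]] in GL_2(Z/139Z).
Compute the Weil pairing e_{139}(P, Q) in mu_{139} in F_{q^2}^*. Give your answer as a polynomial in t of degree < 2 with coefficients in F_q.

28836832476599 + 25150677097944*t

Under M = [[132,128],[112,75]] in GL_2(Z/139), e_{139}(P',Q') = e_{139}(P,Q)^(132*75-128*112 mod 139).
Hence e(P,Q) = e(P',Q')^{58} where 58 = 12^{-1} mod 139.
Run Miller on y^2=x^3+80933073314662*x+86898189796171 over F_{91228267952441}: ladder 10001011 (8 bits); e = f_P(D_Q)/f_Q(D_P).
Miller gives e_{139}(P',Q') = 26731977735403 + 52849325929213*t in F_{91228267952441^2}.
Finally e_{139}(P,Q) = 28836832476599 + 25150677097944*t.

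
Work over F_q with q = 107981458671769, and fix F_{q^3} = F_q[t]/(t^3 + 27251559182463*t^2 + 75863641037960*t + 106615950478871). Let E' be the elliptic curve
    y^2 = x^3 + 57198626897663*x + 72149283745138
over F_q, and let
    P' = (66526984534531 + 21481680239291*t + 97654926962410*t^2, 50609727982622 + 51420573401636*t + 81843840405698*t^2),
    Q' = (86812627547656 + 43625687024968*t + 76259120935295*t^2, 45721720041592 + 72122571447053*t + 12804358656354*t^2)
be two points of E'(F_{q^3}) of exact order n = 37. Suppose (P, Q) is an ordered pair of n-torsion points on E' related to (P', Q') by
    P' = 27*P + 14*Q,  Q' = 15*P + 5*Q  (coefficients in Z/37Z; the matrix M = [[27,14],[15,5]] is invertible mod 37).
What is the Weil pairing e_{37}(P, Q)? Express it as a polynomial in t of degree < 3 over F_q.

36440093115670 + 87928998200938*t + 45047992181626*t^2

The 37-Weil pairing on E[37] over F_{107981458671769} is alternating-bilinear: e_{37}(P',Q') = e_{37}(P,Q)^det(M).
Inverting 36 mod 37: 36. Thus e_{37}(P,Q) = e(P',Q')^{36}.
Double-and-add over 100101: 6-1 doublings, 3-1 additions; each step l_{T,T}/v_{2T} or l_{T,P'}/v at Q'+S for random S.
f_P(D_Q)/f_Q(D_P) = 25198394404165 + 2538715158323*t + 14399565737035*t^2.
Raise to 36: e(P,Q) = 36440093115670 + 87928998200938*t + 45047992181626*t^2 in mu_{37}.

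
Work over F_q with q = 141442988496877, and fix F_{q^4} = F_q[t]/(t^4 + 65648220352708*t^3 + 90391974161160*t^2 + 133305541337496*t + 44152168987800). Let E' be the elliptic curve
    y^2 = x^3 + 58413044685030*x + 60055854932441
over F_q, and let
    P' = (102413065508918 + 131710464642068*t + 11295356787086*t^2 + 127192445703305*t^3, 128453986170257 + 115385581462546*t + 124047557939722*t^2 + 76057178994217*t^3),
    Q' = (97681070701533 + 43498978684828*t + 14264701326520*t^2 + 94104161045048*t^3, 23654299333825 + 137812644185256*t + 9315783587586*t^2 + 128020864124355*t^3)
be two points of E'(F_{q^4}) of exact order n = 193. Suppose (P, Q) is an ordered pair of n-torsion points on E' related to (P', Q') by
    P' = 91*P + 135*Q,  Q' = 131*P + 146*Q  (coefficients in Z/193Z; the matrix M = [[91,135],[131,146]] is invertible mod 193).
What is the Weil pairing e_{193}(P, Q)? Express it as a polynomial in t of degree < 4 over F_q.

50963465090443 + 138421277167297*t + 135033462963840*t^2 + 116002882503353*t^3

e_{193}(aP+bQ,cP+dQ) = e_{193}(P,Q)^(ad-bc); with (a,b,c,d)=(91,135,131,146) this gives the det-193 law.
91*146 - 135*131 = -4399; reduced mod 193: det = 40, inverse 111.
Double-and-add over 11000001: 8-1 doublings, 3-1 additions; each step l_{T,T}/v_{2T} or l_{T,P'}/v at Q'+S for random S.
f_P(D_Q)/f_Q(D_P) = 135058553567247 + 406940535270*t + 111737259505904*t^2 + 119298795424911*t^3.
Thus e_{193}(P,Q) = 50963465090443 + 138421277167297*t + 135033462963840*t^2 + 116002882503353*t^3.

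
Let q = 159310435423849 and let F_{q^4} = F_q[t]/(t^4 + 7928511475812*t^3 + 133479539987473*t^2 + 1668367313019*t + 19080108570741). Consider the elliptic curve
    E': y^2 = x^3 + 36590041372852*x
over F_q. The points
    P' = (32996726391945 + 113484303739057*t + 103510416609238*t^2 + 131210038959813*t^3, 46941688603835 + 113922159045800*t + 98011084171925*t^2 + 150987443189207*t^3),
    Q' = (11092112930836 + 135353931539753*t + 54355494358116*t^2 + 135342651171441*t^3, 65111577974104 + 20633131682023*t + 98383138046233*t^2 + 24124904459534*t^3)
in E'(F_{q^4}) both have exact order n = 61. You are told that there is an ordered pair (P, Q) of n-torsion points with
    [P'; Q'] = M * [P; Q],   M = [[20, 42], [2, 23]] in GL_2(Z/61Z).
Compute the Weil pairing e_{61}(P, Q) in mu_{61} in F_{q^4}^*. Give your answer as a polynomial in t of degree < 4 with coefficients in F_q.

32544262897610 + 95616259653805*t + 24148282270591*t^2 + 60679018791972*t^3

e_{61} is bilinear + alternating on E[61], so e_{61}(20*P + 42*Q, 2*P + 23*Q) = e_{61}(P,Q)^(20*23-42*2).
20*23 - 42*2 = 376; reduced mod 61: det = 10, inverse 55.
n = 61 = (111101)_2 (6 bits, wt 5); accumulate f_{61,P'}(Q'+S)/f_{61,P'}(S) along the 5-step ladder.
The quotient is 39593925167331 + 146502656999824*t + 42287045226231*t^2 + 134589165934952*t^3.
Hence e(P,Q) = 32544262897610 + 95616259653805*t + 24148282270591*t^2 + 60679018791972*t^3 in F_{159310435423849^4}^*.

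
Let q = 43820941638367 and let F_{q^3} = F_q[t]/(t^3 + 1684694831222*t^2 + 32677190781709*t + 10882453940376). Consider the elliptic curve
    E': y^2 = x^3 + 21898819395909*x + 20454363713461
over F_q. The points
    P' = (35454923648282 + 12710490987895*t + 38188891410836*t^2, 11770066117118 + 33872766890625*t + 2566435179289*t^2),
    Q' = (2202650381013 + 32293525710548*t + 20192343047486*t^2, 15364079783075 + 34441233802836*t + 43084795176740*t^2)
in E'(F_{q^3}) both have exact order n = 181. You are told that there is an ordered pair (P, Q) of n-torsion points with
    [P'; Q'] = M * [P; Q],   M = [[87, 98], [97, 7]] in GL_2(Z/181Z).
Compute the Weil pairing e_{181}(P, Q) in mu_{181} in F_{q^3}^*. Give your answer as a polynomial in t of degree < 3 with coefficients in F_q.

e_{181} is bilinear + alternating on E[181], so e_{181}(87*P + 98*Q, 97*P + 7*Q) = e_{181}(P,Q)^(87*7-98*97).
det(M) mod 181 = 153; its inverse in (Z/181)^* is 84 (check: 153*84 mod 181 = 1).
Double-and-add over 10110101: 8-1 doublings, 5-1 additions; each step l_{T,T}/v_{2T} or l_{T,P'}/v at Q'+S for random S.
Miller gives e_{181}(P',Q') = 41145980785377 + 24790499220008*t + 23277043179459*t^2 in F_{43820941638367^3}.
Raise to 84: e(P,Q) = 15875736320814 + 28105965234191*t + 8594626429161*t^2 in mu_{181}.

15875736320814 + 28105965234191*t + 8594626429161*t^2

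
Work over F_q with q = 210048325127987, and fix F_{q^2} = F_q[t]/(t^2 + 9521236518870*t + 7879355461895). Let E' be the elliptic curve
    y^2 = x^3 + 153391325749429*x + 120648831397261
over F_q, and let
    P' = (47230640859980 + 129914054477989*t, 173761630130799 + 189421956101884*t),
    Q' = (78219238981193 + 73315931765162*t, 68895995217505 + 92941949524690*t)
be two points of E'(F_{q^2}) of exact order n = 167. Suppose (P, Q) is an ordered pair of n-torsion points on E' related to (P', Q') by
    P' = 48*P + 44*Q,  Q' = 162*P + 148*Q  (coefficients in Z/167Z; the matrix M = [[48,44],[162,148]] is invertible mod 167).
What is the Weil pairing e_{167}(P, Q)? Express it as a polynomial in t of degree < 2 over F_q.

Since e_{167}(P,P)=e_{167}(Q,Q)=1 and e_{167}(Q,P)=e_{167}(P,Q)^{-1}, expanding e_{167}(48*P + 44*Q,162*P + 148*Q) leaves e(P,Q)^det(M).
48*148 - 44*162 = -24; reduced mod 167: det = 143, inverse 160.
Double-and-add over 10100111: 8-1 doublings, 5-1 additions; each step l_{T,T}/v_{2T} or l_{T,P'}/v at Q'+S for random S.
f_P(D_Q)/f_Q(D_P) = 80713663177553 + 26538252879406*t.
e_{167}(P,Q) = (80713663177553 + 26538252879406*t)^{160} = 165448086044290 + 4083640497965*t.

165448086044290 + 4083640497965*t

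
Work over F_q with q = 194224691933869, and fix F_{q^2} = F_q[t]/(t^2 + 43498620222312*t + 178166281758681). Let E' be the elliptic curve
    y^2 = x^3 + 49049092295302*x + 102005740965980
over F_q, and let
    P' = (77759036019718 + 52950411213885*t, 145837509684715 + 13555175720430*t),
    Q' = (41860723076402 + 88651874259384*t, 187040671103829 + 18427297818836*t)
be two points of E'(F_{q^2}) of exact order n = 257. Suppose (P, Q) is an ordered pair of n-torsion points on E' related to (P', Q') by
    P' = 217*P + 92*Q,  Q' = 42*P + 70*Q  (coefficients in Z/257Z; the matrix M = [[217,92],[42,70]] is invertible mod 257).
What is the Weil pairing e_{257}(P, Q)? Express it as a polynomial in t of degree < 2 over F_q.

101626315955076 + 149605000997966*t

e_{257} is bilinear + alternating on E[257], so e_{257}(217*P + 92*Q, 42*P + 70*Q) = e_{257}(P,Q)^(217*70-92*42).
det(M) mod 257 = 18; its inverse in (Z/257)^* is 100 (check: 18*100 mod 257 = 1).
n = 257 = (100000001)_2 (9 bits, wt 2); accumulate f_{257,P'}(Q'+S)/f_{257,P'}(S) along the 8-step ladder.
The quotient is 150815103699058 + 159890094755507*t.
(150815103699058 + 159890094755507*t)^{100} mod (194224691933869,f) = 101626315955076 + 149605000997966*t.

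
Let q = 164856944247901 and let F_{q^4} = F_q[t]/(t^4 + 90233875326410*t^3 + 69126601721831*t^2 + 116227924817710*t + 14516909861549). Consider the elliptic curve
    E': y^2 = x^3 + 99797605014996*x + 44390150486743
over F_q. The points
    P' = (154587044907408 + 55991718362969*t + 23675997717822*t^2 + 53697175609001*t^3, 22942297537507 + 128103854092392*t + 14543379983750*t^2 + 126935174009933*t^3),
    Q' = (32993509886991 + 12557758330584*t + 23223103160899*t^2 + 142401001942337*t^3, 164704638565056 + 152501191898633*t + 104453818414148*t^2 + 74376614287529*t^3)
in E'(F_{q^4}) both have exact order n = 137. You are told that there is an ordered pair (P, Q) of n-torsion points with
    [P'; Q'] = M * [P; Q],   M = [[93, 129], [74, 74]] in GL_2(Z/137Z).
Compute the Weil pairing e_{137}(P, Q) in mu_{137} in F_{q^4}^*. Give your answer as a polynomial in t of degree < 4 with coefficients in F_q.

15235246884220 + 130160236358068*t + 121025873402793*t^2 + 58151584718785*t^3

Since e_{137}(P,P)=e_{137}(Q,Q)=1 and e_{137}(Q,P)=e_{137}(P,Q)^{-1}, expanding e_{137}(93*P + 129*Q,74*P + 74*Q) leaves e(P,Q)^det(M).
det M = 93*74 - 129*74 = -2664 = 76 (mod 137); 76^{-1} = 128 (mod 137).
Run Miller on y^2=x^3+99797605014996*x+44390150486743 over F_{164856944247901}: ladder 10001001 (8 bits); e = f_P(D_Q)/f_Q(D_P).
Result: e(P',Q') = 40083024919840 + 91290004653118*t + 93124456008633*t^2 + 139502175728799*t^3.
(40083024919840 + 91290004653118*t + 93124456008633*t^2 + 139502175728799*t^3)^{128} mod (164856944247901,f) = 15235246884220 + 130160236358068*t + 121025873402793*t^2 + 58151584718785*t^3.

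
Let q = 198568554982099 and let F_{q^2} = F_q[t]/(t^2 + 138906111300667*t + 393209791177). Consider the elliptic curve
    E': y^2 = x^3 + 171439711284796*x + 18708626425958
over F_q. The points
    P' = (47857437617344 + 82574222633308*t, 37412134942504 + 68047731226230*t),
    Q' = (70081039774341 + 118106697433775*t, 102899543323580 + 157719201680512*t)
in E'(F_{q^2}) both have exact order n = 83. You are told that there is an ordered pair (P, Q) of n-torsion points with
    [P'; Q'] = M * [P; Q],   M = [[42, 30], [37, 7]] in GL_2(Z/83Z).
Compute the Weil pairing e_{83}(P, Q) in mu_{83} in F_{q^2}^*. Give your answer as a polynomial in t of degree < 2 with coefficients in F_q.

169993710143128 + 181540832169292*t

The 83-Weil pairing on E[83] over F_{198568554982099} is alternating-bilinear: e_{83}(P',Q') = e_{83}(P,Q)^det(M).
det M = 42*7 - 30*37 = -816 = 14 (mod 83); 14^{-1} = 6 (mod 83).
7-bit Miller (1010011) on E'/F_{198568554982099} with a'=171439711284796, b'=18708626425958: accumulate tangent/chord ratios at Q'+S and P'+S'.
Result: e(P',Q') = 2529118145333 + 134040152004328*t.
(2529118145333 + 134040152004328*t)^{6} mod (198568554982099,f) = 169993710143128 + 181540832169292*t.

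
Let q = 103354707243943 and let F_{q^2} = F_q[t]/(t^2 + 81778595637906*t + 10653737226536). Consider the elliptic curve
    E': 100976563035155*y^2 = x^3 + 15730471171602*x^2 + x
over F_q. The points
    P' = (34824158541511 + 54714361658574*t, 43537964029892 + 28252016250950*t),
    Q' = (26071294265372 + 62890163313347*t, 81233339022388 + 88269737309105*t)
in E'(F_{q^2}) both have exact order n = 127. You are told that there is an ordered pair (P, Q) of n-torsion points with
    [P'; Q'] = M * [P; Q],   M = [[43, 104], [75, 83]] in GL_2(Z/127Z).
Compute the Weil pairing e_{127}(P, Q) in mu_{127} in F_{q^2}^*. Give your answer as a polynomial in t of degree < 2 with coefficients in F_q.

26868886628844 + 57312569860610*t

The 127-Weil pairing on E[127] over F_{103354707243943} is alternating-bilinear: e_{127}(P',Q') = e_{127}(P,Q)^det(M).
Inverting 87 mod 127: 73. Thus e_{127}(P,Q) = e(P',Q')^{73}.
Undo Montgomery via alpha=80150968609935, beta=42684297943231: (a',b')=(16449537616701,14740321219867) over F_{103354707243943}.
Build f_{127,P'} and f_{127,Q'} via the 7-bit ladder of 127=1111111_2; evaluate at shifted divisors; quotient in F_{103354707243943^2}.
The quotient is 36163185828452 + 28460756869484*t.
Thus e_{127}(P,Q) = 26868886628844 + 57312569860610*t.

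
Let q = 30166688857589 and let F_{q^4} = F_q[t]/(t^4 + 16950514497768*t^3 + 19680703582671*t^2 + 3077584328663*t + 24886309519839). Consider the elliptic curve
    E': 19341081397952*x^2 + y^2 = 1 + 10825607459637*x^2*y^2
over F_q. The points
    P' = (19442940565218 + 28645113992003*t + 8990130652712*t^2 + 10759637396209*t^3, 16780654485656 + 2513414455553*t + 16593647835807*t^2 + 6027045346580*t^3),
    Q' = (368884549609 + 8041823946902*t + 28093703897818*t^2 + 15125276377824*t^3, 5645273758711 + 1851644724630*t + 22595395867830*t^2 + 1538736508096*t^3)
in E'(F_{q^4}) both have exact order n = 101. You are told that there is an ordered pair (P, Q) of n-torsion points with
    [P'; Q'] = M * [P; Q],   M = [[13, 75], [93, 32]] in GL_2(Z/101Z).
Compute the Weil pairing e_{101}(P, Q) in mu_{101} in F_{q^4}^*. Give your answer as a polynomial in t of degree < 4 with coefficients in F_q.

Since e_{101}(P,P)=e_{101}(Q,Q)=1 and e_{101}(Q,P)=e_{101}(P,Q)^{-1}, expanding e_{101}(13*P + 75*Q,93*P + 32*Q) leaves e(P,Q)^det(M).
det M = 13*32 - 75*93 = -6559 = 6 (mod 101); 6^{-1} = 17 (mod 101).
Edwards a_E,d_E -> Montgomery A=0,B=17982265707169 -> Weierstrass 24588158731568,0 via alpha=0,beta=9670540698976.
7-bit Miller (1100101) on E'/F_{30166688857589} with a'=24588158731568, b'=0: accumulate tangent/chord ratios at Q'+S and P'+S'.
The quotient is 29081007368660 + 8724677918189*t + 19188184424498*t^2 + 2852769714003*t^3.
e_{101}(P,Q) = (29081007368660 + 8724677918189*t + 19188184424498*t^2 + 2852769714003*t^3)^{17} = 26848326106586 + 10047045489695*t + 10547173754653*t^2 + 19388227729681*t^3.

26848326106586 + 10047045489695*t + 10547173754653*t^2 + 19388227729681*t^3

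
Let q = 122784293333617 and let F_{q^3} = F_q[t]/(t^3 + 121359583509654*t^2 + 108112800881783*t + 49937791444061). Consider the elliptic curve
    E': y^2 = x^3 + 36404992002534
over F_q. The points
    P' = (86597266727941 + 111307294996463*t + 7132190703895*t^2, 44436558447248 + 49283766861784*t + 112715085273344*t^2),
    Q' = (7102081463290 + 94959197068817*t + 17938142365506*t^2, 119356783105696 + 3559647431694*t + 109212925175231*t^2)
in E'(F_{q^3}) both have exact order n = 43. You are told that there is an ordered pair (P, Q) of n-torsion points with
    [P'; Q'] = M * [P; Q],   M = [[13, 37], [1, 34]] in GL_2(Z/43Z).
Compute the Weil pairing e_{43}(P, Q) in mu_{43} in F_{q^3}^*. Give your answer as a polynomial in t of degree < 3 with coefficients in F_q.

Since e_{43}(P,P)=e_{43}(Q,Q)=1 and e_{43}(Q,P)=e_{43}(P,Q)^{-1}, expanding e_{43}(13*P + 37*Q,1*P + 34*Q) leaves e(P,Q)^det(M).
So e_{43}(P,Q) = e_{43}(P',Q')^{12}, since 18*12 = 1 mod 43.
Double-and-add over 101011: 6-1 doublings, 4-1 additions; each step l_{T,T}/v_{2T} or l_{T,P'}/v at Q'+S for random S.
e_{43}(P',Q') = 99376165150247 + 57868487770870*t + 28013389337448*t^2.
Thus e_{43}(P,Q) = 54940043424744 + 38314692100199*t + 91796356638292*t^2.

54940043424744 + 38314692100199*t + 91796356638292*t^2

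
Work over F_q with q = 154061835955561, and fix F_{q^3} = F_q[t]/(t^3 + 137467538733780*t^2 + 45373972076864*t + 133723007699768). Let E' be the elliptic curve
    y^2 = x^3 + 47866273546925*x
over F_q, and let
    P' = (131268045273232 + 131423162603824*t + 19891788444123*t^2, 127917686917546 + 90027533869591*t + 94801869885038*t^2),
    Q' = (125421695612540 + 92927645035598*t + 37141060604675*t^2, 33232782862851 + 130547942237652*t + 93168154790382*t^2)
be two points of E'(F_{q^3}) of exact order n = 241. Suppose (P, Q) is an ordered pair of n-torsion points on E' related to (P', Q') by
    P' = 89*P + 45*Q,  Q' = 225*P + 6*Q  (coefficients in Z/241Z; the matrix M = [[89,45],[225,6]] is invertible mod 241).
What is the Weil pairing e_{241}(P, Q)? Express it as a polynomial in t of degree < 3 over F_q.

45314616039217 + 115782665991054*t + 52335928823750*t^2

The 241-Weil pairing on E[241] over F_{154061835955561} is alternating-bilinear: e_{241}(P',Q') = e_{241}(P,Q)^det(M).
det(M) mod 241 = 49; its inverse in (Z/241)^* is 182 (check: 49*182 mod 241 = 1).
8-bit Miller (11110001) on E'/F_{154061835955561} with a'=47866273546925, b'=0: accumulate tangent/chord ratios at Q'+S and P'+S'.
So e_{241}(P',Q') = 71126486492806 + 134248290719654*t + 31631777796951*t^2.
(71126486492806 + 134248290719654*t + 31631777796951*t^2)^{182} mod (154061835955561,f) = 45314616039217 + 115782665991054*t + 52335928823750*t^2.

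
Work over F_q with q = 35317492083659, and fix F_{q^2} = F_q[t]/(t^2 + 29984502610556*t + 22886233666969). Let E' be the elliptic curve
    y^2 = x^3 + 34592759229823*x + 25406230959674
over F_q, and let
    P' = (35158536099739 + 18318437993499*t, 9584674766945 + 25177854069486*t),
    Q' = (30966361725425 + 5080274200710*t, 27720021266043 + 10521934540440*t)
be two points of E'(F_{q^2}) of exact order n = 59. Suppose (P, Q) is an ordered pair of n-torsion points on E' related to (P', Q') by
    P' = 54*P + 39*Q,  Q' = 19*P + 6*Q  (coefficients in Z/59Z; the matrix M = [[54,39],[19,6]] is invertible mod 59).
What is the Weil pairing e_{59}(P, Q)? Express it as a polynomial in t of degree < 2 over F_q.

e_{59} is bilinear + alternating on E[59], so e_{59}(54*P + 39*Q, 19*P + 6*Q) = e_{59}(P,Q)^(54*6-39*19).
Inverting 55 mod 59: 44. Thus e_{59}(P,Q) = e(P',Q')^{44}.
Run Miller on y^2=x^3+34592759229823*x+25406230959674 over F_{35317492083659}: ladder 111011 (6 bits); e = f_P(D_Q)/f_Q(D_P).
Miller gives e_{59}(P',Q') = 7615357836346 + 34240641386098*t in F_{35317492083659^2}.
Hence e(P,Q) = 22836471873951 + 626822406309*t in F_{35317492083659^2}^*.

22836471873951 + 626822406309*t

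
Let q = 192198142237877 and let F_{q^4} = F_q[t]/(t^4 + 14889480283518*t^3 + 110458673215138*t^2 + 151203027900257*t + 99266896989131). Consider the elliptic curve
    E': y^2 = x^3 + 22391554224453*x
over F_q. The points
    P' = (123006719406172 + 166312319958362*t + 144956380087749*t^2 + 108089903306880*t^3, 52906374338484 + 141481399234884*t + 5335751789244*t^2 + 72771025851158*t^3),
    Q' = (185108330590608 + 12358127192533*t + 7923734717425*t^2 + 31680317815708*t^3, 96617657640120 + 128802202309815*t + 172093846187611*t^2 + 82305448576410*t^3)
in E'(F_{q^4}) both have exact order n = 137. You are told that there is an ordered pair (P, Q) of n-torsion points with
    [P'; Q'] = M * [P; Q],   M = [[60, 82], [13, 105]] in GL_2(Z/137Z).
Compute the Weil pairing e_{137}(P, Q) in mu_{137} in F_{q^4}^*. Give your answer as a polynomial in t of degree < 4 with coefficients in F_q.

25838827976916 + 26920335948987*t + 73460756965917*t^2 + 38609247104635*t^3

Alternating bilinearity on E[137] (values in mu_{137} in F_{192198142237877^4}) gives e(P',Q') = e(P,Q)^det(M).
Hence e(P,Q) = e(P',Q')^{93} where 93 = 28^{-1} mod 137.
Miller loop for e_{137} over F_{192198142237877^4}: bits of 137 = 10001001; 7 double steps + 2 add steps, l/v at each.
f_P(D_Q)/f_Q(D_P) = 106201614099689 + 45847160321381*t + 34082311321035*t^2 + 33319789225530*t^3.
e_{137}(P,Q) = (106201614099689 + 45847160321381*t + 34082311321035*t^2 + 33319789225530*t^3)^{93} = 25838827976916 + 26920335948987*t + 73460756965917*t^2 + 38609247104635*t^3.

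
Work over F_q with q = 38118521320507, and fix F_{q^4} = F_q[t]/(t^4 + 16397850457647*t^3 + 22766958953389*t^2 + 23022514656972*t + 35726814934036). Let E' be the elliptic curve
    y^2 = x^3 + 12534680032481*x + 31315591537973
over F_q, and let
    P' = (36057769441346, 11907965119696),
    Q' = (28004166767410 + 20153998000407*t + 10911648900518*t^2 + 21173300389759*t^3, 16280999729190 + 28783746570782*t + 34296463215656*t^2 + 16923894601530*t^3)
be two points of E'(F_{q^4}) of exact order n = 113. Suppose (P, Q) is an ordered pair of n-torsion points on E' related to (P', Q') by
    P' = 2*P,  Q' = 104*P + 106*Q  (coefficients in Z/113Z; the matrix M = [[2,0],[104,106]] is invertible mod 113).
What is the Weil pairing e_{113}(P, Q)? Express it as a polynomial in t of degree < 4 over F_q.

e_{113} is bilinear + alternating on E[113], so e_{113}(2*P, 104*P + 106*Q) = e_{113}(P,Q)^(2*106-0*104).
Inverting 99 mod 113: 8. Thus e_{113}(P,Q) = e(P',Q')^{8}.
Run Miller on y^2=x^3+12534680032481*x+31315591537973 over F_{38118521320507}: ladder 1110001 (7 bits); e = f_P(D_Q)/f_Q(D_P).
The quotient is 34188493163915 + 7984752628554*t + 30275744943412*t^2 + 27864721719261*t^3.
(34188493163915 + 7984752628554*t + 30275744943412*t^2 + 27864721719261*t^3)^{8} mod (38118521320507,f) = 13520347985543 + 11891175534769*t + 17833656930563*t^2 + 19817864016507*t^3.

13520347985543 + 11891175534769*t + 17833656930563*t^2 + 19817864016507*t^3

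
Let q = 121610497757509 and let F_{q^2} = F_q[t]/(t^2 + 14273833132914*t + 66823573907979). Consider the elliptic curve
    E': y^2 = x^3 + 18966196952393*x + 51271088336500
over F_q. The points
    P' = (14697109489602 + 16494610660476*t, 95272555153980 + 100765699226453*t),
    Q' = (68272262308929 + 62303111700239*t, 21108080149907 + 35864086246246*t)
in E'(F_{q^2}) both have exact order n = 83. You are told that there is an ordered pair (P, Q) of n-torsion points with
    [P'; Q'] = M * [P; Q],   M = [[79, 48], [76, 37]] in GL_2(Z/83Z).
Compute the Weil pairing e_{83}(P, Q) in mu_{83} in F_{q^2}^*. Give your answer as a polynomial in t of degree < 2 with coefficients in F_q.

Alternating bilinearity on E[83] (values in mu_{83} in F_{121610497757509^2}) gives e(P',Q') = e(P,Q)^det(M).
So e_{83}(P,Q) = e_{83}(P',Q')^{34}, since 22*34 = 1 mod 83.
7-bit Miller (1010011) on E'/F_{121610497757509} with a'=18966196952393, b'=51271088336500: accumulate tangent/chord ratios at Q'+S and P'+S'.
f_P(D_Q)/f_Q(D_P) = 107817466856779 + 104490936762885*t.
e_{83}(P,Q) = (107817466856779 + 104490936762885*t)^{34} = 7201685497526 + 113634171673529*t.

7201685497526 + 113634171673529*t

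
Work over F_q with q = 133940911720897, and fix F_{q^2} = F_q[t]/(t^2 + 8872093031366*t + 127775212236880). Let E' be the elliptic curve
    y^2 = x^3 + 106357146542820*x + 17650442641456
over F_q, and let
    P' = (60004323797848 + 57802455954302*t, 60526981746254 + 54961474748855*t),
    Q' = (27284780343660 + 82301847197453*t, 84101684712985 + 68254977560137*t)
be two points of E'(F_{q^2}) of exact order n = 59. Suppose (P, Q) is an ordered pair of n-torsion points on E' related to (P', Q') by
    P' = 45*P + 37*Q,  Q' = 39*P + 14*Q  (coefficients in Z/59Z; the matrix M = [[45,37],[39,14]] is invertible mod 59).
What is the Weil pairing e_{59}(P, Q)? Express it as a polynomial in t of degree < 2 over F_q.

Since e_{59}(P,P)=e_{59}(Q,Q)=1 and e_{59}(Q,P)=e_{59}(P,Q)^{-1}, expanding e_{59}(45*P + 37*Q,39*P + 14*Q) leaves e(P,Q)^det(M).
Hence e(P,Q) = e(P',Q')^{50} where 50 = 13^{-1} mod 59.
n = 59 = (111011)_2 (6 bits, wt 5); accumulate f_{59,P'}(Q'+S)/f_{59,P'}(S) along the 5-step ladder.
e_{59}(P',Q') = 4123814843816 + 57210176322775*t.
Thus e_{59}(P,Q) = 121224856555015 + 46271547722738*t.

121224856555015 + 46271547722738*t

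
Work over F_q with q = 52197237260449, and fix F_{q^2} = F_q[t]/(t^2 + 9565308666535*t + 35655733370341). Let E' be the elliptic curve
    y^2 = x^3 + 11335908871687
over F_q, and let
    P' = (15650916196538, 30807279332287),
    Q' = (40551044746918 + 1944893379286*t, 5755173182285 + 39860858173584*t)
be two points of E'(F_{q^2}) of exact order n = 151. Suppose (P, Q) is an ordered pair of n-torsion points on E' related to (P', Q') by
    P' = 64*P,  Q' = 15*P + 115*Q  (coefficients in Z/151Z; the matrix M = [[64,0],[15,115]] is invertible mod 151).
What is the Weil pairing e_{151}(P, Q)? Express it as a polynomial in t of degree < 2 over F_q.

39911106615888 + 39776888485278*t

Alternating bilinearity on E[151] (values in mu_{151} in F_{52197237260449^2}) gives e(P',Q') = e(P,Q)^det(M).
Inverting 112 mod 151: 120. Thus e_{151}(P,Q) = e(P',Q')^{120}.
Miller loop for e_{151} over F_{52197237260449^2}: bits of 151 = 10010111; 7 double steps + 4 add steps, l/v at each.
Result: e(P',Q') = 39514067702910 + 49324451623340*t.
Thus e_{151}(P,Q) = 39911106615888 + 39776888485278*t.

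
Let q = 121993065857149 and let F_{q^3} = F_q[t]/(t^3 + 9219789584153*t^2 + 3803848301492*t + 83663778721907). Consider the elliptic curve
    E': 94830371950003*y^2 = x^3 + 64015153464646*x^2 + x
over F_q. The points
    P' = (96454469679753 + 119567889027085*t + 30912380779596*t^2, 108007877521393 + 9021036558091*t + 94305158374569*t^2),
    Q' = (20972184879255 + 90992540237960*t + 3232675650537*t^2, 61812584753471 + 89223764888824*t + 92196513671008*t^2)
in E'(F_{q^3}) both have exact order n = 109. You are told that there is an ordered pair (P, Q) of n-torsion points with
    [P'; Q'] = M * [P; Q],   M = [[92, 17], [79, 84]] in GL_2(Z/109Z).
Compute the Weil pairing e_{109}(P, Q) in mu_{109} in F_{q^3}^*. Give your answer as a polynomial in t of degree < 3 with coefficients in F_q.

Under M = [[92,17],[79,84]] in GL_2(Z/109), e_{109}(P',Q') = e_{109}(P,Q)^(92*84-17*79 mod 109).
Hence e(P,Q) = e(P',Q')^{45} where 45 = 63^{-1} mod 109.
(x,y)|->(27660874314706x+9751349967859,27660874314706y) sends E' to y^2=x^3+114885948004816*x+46684399807814.
Build f_{109,P'} and f_{109,Q'} via the 7-bit ladder of 109=1101101_2; evaluate at shifted divisors; quotient in F_{121993065857149^3}.
The quotient is 95082829735673 + 51927087399980*t + 74341735570919*t^2.
Hence e(P,Q) = 14285470314328 + 59296120499773*t + 10071101678599*t^2 in F_{121993065857149^3}^*.

14285470314328 + 59296120499773*t + 10071101678599*t^2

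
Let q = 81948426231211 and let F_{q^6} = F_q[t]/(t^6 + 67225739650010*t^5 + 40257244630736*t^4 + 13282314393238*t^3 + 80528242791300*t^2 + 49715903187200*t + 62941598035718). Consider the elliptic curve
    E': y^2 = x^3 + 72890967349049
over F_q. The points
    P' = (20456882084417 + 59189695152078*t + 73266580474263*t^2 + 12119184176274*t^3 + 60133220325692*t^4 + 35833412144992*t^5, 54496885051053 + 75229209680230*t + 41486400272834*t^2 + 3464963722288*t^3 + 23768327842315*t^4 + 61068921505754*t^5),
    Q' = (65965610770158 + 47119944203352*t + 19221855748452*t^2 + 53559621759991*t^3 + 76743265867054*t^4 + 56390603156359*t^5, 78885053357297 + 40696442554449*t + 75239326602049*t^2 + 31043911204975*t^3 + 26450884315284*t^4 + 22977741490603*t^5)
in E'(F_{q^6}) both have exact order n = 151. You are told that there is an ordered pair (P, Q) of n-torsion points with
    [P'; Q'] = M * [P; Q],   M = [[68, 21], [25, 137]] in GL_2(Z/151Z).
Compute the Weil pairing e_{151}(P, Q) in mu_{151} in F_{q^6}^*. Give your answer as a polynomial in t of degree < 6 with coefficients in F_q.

Alternating bilinearity on E[151] (values in mu_{151} in F_{81948426231211^6}) gives e(P',Q') = e(P,Q)^det(M).
Hence e(P,Q) = e(P',Q')^{119} where 119 = 33^{-1} mod 151.
Build f_{151,P'} and f_{151,Q'} via the 8-bit ladder of 151=10010111_2; evaluate at shifted divisors; quotient in F_{81948426231211^6}.
e_{151}(P',Q') = 41149361315353 + 23055673169332*t + 999746568175*t^2 + 61304452253036*t^3 + 43340491241118*t^4 + 42659435968863*t^5.
e_{151}(P,Q) = (41149361315353 + 23055673169332*t + 999746568175*t^2 + 61304452253036*t^3 + 43340491241118*t^4 + 42659435968863*t^5)^{119} = 52856512694558 + 79397121501154*t + 11158075333363*t^2 + 30764655912575*t^3 + 80055809723704*t^4 + 2155915240402*t^5.

52856512694558 + 79397121501154*t + 11158075333363*t^2 + 30764655912575*t^3 + 80055809723704*t^4 + 2155915240402*t^5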